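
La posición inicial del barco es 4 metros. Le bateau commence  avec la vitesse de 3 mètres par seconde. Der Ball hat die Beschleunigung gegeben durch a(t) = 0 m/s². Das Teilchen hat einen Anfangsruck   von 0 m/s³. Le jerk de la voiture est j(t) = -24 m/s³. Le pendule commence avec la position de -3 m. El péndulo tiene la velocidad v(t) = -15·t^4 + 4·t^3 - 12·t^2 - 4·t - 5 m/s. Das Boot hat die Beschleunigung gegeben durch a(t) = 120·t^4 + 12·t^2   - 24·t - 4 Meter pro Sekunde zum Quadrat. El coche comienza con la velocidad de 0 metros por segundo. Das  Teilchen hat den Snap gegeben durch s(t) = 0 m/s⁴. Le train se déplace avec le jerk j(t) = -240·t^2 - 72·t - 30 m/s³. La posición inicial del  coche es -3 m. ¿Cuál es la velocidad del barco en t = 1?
Partiendo de la aceleración a(t) = 120·t^4 + 12·t^2 - 24·t - 4, tomamos 1 integral. Tomando ∫a(t)dt y aplicando v(0) = 3, encontramos v(t) = 24·t^5 + 4·t^3 - 12·t^2 - 4·t + 3. Tenemos la velocidad v(t) = 24·t^5 + 4·t^3 - 12·t^2 - 4·t + 3. Sustituyendo t = 1: v(1) = 15.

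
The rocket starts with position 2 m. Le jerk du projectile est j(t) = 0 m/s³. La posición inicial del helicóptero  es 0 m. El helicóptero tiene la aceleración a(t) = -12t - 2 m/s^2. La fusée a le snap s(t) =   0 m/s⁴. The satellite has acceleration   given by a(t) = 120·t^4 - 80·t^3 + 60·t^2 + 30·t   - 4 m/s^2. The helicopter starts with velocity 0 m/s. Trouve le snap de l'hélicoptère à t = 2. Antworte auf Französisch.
Nous devons dériver notre équation de l'accélération a(t) = -12·t - 2 2 fois. En prenant d/dt de a(t), nous trouvons j(t) = -12. En dérivant le jerk, nous obtenons le snap: s(t) = 0. Nous avons le snap s(t) = 0. En substituant t = 2: s(2) = 0.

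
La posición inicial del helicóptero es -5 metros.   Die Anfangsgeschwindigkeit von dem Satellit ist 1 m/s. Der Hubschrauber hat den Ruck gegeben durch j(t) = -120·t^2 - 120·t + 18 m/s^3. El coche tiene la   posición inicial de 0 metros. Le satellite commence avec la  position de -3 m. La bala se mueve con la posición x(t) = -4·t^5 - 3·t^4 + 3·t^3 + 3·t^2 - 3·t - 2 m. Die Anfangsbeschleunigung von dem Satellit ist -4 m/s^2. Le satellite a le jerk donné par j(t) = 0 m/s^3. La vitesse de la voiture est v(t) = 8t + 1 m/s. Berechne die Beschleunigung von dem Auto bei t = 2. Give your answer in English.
We must differentiate our velocity equation v(t) = 8·t + 1 1 time. The derivative of velocity gives acceleration: a(t) = 8. Using a(t) = 8 and substituting t = 2, we find a = 8.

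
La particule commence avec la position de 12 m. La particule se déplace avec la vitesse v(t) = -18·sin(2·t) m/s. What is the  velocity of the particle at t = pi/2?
From the given velocity equation v(t) = -18·sin(2·t), we substitute t = pi/2 to get v = 0.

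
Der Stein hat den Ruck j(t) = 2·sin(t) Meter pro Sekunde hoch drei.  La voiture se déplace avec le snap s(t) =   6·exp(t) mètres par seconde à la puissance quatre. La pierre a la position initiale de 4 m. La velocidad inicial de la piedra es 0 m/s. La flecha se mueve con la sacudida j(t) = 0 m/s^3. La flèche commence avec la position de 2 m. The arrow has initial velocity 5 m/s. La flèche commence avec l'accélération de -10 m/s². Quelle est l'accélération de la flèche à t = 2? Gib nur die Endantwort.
a(2) = -10.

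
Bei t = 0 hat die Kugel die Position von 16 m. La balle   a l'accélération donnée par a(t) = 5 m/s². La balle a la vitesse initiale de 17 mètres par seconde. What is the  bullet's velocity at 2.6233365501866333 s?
We must find the antiderivative of our acceleration equation a(t) = 5 1 time. Taking ∫a(t)dt and applying v(0) = 17, we find v(t) = 5·t + 17. We have velocity v(t) = 5·t + 17. Substituting t = 2.6233365501866333: v(2.6233365501866333) = 30.1166827509332.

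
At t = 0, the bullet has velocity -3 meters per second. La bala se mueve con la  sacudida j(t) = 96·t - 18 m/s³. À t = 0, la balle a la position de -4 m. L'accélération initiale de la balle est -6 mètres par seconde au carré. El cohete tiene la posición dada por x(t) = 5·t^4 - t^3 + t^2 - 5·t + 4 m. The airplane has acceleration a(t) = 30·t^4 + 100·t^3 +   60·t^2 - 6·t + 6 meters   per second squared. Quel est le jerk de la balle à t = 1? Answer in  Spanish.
Usando j(t) = 96·t - 18 y sustituyendo t = 1, encontramos j = 78.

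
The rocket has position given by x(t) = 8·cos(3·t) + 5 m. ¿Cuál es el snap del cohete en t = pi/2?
Partiendo de la posición x(t) = 8·cos(3·t) + 5, tomamos 4 derivadas. La derivada de la posición da la velocidad: v(t) = -24·sin(3·t). Derivando la velocidad, obtenemos la aceleración: a(t) = -72·cos(3·t). Derivando la aceleración, obtenemos la sacudida: j(t) = 216·sin(3·t). Derivando la sacudida, obtenemos el snap: s(t) = 648·cos(3·t). Usando s(t) = 648·cos(3·t) y sustituyendo t = pi/2, encontramos s = 0.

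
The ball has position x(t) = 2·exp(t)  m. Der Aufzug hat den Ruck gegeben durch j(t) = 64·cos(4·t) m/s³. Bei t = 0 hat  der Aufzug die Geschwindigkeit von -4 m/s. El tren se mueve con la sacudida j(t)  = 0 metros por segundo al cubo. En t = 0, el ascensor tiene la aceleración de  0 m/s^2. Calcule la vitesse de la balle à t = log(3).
En partant de la position x(t) = 2·exp(t), nous prenons 1 dérivée. La dérivée de la position donne la vitesse: v(t) = 2·exp(t). Nous avons la vitesse v(t) = 2·exp(t). En substituant t = log(3): v(log(3)) = 6.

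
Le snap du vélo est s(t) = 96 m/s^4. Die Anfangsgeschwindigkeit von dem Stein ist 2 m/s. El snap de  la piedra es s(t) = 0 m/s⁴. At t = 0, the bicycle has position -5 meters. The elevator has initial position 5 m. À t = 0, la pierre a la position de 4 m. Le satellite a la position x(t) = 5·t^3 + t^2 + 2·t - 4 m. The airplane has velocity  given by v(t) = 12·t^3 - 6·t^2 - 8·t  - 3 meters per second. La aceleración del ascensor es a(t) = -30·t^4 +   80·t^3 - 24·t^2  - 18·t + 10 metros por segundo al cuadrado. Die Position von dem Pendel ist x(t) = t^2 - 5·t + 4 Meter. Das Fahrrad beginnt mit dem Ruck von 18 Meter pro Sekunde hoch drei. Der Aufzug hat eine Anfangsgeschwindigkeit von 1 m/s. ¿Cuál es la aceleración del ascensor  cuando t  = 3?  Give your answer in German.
Aus der Gleichung für die Beschleunigung a(t) = -30·t^4 + 80·t^3 - 24·t^2 - 18·t + 10, setzen wir t = 3 ein und erhalten a = -530.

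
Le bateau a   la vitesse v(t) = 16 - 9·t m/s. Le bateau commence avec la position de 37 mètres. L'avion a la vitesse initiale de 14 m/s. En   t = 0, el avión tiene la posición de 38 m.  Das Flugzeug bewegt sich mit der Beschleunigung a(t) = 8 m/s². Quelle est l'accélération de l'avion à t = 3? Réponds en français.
De l'équation de l'accélération a(t) = 8, nous substituons t = 3 pour obtenir a = 8.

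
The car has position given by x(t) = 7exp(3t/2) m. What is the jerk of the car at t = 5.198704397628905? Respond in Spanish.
Para resolver esto, necesitamos tomar 3 derivadas de nuestra ecuación de la posición x(t) = 7·exp(3·t/2). La derivada de la posición da la velocidad: v(t) = 21·exp(3·t/2)/2. La derivada de la velocidad da la aceleración: a(t) = 63·exp(3·t/2)/4. La derivada de la aceleración da la sacudida: j(t) = 189·exp(3·t/2)/8. Usando j(t) = 189·exp(3·t/2)/8 y sustituyendo t = 5.198704397628905, encontramos j = 57547.2753984867.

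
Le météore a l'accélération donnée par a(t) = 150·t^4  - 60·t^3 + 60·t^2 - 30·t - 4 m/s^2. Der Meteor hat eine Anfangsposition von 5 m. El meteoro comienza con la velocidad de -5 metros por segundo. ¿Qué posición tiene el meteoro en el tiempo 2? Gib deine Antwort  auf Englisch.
To find the answer, we compute 2 integrals of a(t) = 150·t^4 - 60·t^3 + 60·t^2 - 30·t - 4. Finding the integral of a(t) and using v(0) = -5: v(t) = 30·t^5 - 15·t^4 + 20·t^3 - 15·t^2 - 4·t - 5. The integral of velocity, with x(0) = 5, gives position: x(t) = 5·t^6 - 3·t^5 + 5·t^4 - 5·t^3 - 2·t^2 - 5·t + 5. From the given position equation x(t) = 5·t^6 - 3·t^5 + 5·t^4 - 5·t^3 - 2·t^2 - 5·t + 5, we substitute t = 2 to get x = 251.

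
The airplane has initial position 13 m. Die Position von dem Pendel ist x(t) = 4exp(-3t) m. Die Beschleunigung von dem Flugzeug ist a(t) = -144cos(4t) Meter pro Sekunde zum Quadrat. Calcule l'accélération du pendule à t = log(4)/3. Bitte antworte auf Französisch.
En partant de la position x(t) = 4·exp(-3·t), nous prenons 2 dérivées. En dérivant la position, nous obtenons la vitesse: v(t) = -12·exp(-3·t). La dérivée de la vitesse donne l'accélération: a(t) = 36·exp(-3·t). Nous avons l'accélération a(t) = 36·exp(-3·t). En substituant t = log(4)/3: a(log(4)/3) = 9.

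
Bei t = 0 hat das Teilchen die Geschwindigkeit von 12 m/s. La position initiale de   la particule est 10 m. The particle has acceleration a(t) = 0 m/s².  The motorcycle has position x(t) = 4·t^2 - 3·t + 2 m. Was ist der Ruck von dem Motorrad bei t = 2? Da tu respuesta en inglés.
Starting from position x(t) = 4·t^2 - 3·t + 2, we take 3 derivatives. Taking d/dt of x(t), we find v(t) = 8·t - 3. Differentiating velocity, we get acceleration: a(t) = 8. Differentiating acceleration, we get jerk: j(t) = 0. From the given jerk equation j(t) = 0, we substitute t = 2 to get j = 0.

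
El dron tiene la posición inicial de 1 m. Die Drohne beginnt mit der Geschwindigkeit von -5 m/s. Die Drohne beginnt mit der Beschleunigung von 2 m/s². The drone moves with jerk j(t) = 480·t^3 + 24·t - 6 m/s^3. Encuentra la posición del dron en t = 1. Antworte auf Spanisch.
Necesitamos integrar nuestra ecuación de la sacudida j(t) = 480·t^3 + 24·t - 6 3 veces. Integrando la sacudida y usando la condición inicial a(0) = 2, obtenemos a(t) = 120·t^4 + 12·t^2 - 6·t + 2. La integral de la aceleración es la velocidad. Usando v(0) = -5, obtenemos v(t) = 24·t^5 + 4·t^3 - 3·t^2 + 2·t - 5. La integral de la velocidad, con x(0) = 1, da la posición: x(t) = 4·t^6 + t^4 - t^3 + t^2 - 5·t + 1. De la ecuación de la posición x(t) = 4·t^6 + t^4 - t^3 + t^2 - 5·t + 1, sustituimos t = 1 para obtener x = 1.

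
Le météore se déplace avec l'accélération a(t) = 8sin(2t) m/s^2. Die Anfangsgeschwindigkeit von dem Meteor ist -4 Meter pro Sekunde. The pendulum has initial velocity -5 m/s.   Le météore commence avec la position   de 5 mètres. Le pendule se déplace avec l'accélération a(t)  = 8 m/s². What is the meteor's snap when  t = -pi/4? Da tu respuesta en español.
Partiendo de la aceleración a(t) = 8·sin(2·t), tomamos 2 derivadas. Derivando la aceleración, obtenemos la sacudida: j(t) = 16·cos(2·t). La derivada de la sacudida da el snap: s(t) = -32·sin(2·t). Usando s(t) = -32·sin(2·t) y sustituyendo t = -pi/4, encontramos s = 32.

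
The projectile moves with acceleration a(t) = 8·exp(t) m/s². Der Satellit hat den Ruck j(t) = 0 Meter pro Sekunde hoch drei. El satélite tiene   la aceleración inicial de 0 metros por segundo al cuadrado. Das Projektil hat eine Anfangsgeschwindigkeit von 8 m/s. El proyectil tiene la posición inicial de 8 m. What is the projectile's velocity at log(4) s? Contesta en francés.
Nous devons trouver la primitive de notre équation de l'accélération a(t) = 8·exp(t) 1 fois. La primitive de l'accélération est la vitesse. En utilisant v(0) = 8, nous obtenons v(t) = 8·exp(t). En utilisant v(t) = 8·exp(t) et en substituant t = log(4), nous trouvons v = 32.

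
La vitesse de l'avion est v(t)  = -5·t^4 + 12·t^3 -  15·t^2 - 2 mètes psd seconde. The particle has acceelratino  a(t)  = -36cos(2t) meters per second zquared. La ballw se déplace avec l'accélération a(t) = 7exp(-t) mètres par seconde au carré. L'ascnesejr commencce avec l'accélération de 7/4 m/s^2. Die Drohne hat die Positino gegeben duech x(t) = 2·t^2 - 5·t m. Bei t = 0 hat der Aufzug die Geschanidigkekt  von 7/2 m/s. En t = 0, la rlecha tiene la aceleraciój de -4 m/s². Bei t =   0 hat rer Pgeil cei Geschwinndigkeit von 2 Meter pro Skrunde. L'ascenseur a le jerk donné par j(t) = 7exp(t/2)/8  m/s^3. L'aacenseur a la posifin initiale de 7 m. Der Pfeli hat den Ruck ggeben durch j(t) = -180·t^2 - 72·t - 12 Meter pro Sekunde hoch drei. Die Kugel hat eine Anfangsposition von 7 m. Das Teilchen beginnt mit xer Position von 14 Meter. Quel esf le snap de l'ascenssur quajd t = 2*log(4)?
Nous devons dériver notre équation du jerk j(t) = 7·exp(t/2)/8 1 fois. En prenant d/dt de j(t), nous trouvons s(t) = 7·exp(t/2)/16. En utilisant s(t) = 7·exp(t/2)/16 et en substituant t = 2*log(4), nous trouvons s = 7/4.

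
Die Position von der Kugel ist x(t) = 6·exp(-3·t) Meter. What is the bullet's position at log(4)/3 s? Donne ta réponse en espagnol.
Usando x(t) = 6·exp(-3·t) y sustituyendo t = log(4)/3, encontramos x = 3/2.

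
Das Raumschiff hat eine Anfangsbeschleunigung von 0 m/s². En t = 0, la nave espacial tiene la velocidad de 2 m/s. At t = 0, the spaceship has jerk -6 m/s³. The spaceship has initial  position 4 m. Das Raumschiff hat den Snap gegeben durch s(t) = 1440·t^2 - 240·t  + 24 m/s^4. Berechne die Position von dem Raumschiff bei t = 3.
Ausgehend von dem Snap s(t) = 1440·t^2 - 240·t + 24, nehmen wir 4 Integrale. Die Stammfunktion von dem Snap, mit j(0) = -6, ergibt den Ruck: j(t) = 480·t^3 - 120·t^2 + 24·t - 6. Die Stammfunktion von dem Ruck, mit a(0) = 0, ergibt die Beschleunigung: a(t) = 2·t·(60·t^3 - 20·t^2 + 6·t - 3). Durch Integration von der Beschleunigung und Verwendung der Anfangsbedingung v(0) = 2, erhalten wir v(t) = 24·t^5 - 10·t^4 + 4·t^3 - 3·t^2 + 2. Durch Integration von der Geschwindigkeit und Verwendung der Anfangsbedingung x(0) = 4, erhalten wir x(t) = 4·t^6 - 2·t^5 + t^4 - t^3 + 2·t + 4. Aus der Gleichung für die Position x(t) = 4·t^6 - 2·t^5 + t^4 - t^3 + 2·t + 4, setzen wir t = 3 ein und erhalten x = 2494.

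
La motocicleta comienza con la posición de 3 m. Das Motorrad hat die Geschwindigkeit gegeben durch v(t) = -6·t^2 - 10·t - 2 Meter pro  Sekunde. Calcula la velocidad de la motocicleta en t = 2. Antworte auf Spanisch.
Usando v(t) = -6·t^2 - 10·t - 2 y sustituyendo t = 2, encontramos v = -46.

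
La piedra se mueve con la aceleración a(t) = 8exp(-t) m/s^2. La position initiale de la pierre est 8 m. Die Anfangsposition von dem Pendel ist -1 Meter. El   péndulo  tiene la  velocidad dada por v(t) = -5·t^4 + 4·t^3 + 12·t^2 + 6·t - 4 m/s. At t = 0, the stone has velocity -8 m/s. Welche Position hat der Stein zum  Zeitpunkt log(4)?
Um dies zu lösen, müssen wir 2 Stammfunktionen unserer Gleichung für die Beschleunigung a(t) = 8·exp(-t) finden. Das Integral von der Beschleunigung, mit v(0) = -8, ergibt die Geschwindigkeit: v(t) = -8·exp(-t). Mit ∫v(t)dt und Anwendung von x(0) = 8, finden wir x(t) = 8·exp(-t). Aus der Gleichung für die Position x(t) = 8·exp(-t), setzen wir t = log(4) ein und erhalten x = 2.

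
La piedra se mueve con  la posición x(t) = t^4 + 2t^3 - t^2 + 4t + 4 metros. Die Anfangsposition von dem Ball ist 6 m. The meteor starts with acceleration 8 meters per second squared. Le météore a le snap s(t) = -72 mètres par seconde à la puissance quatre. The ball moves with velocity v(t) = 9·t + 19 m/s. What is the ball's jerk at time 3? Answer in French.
En partant de la vitesse v(t) = 9·t + 19, nous prenons 2 dérivées. En dérivant la vitesse, nous obtenons l'accélération: a(t) = 9. En dérivant l'accélération, nous obtenons le jerk: j(t) = 0. Nous avons le jerk j(t) = 0. En substituant t = 3: j(3) = 0.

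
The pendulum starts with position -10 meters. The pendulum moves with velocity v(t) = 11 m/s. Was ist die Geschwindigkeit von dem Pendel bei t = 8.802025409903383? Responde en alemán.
Mit v(t) = 11 und Einsetzen von t = 8.802025409903383, finden wir v = 11.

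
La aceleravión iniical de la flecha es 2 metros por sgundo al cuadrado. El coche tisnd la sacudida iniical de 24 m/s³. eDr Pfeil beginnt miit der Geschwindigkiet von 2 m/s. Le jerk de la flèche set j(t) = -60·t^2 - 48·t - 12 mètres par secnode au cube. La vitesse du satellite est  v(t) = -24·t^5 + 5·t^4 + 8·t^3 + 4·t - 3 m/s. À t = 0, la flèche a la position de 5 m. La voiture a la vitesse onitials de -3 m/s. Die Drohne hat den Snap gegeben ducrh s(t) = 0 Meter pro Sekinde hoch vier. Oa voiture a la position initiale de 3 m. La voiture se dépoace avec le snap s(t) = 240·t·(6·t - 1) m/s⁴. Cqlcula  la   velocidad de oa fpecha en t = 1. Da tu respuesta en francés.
En partant du jerk j(t) = -60·t^2 - 48·t - 12, nous prenons 2 intégrales. En prenant ∫j(t)dt et en appliquant a(0) = 2, nous trouvons a(t) = -20·t^3 - 24·t^2 - 12·t + 2. En prenant ∫a(t)dt et en appliquant v(0) = 2, nous trouvons v(t) = -5·t^4 - 8·t^3 - 6·t^2 + 2·t + 2. De l'équation de la vitesse v(t) = -5·t^4 - 8·t^3 - 6·t^2 + 2·t + 2, nous substituons t = 1 pour obtenir v = -15.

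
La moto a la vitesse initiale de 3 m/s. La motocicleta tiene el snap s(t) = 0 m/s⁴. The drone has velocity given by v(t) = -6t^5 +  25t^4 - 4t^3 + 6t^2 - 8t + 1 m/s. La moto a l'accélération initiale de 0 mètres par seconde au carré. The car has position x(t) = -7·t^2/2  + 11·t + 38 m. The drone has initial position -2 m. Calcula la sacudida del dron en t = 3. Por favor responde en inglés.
We must differentiate our velocity equation v(t) = -6·t^5 + 25·t^4 - 4·t^3 + 6·t^2 - 8·t + 1 2 times. The derivative of velocity gives acceleration: a(t) = -30·t^4 + 100·t^3 - 12·t^2 + 12·t - 8. The derivative of acceleration gives jerk: j(t) = -120·t^3 + 300·t^2 - 24·t + 12. Using j(t) = -120·t^3 + 300·t^2 - 24·t + 12 and substituting t = 3, we find j = -600.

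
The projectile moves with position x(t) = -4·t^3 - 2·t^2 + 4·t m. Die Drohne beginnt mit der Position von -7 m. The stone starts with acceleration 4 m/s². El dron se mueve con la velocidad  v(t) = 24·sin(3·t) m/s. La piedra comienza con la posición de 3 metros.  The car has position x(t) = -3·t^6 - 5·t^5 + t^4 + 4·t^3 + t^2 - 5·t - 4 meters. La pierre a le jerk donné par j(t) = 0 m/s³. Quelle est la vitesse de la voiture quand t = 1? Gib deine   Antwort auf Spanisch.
Partiendo de la posición x(t) = -3·t^6 - 5·t^5 + t^4 + 4·t^3 + t^2 - 5·t - 4, tomamos 1 derivada. Derivando la posición, obtenemos la velocidad: v(t) = -18·t^5 - 25·t^4 + 4·t^3 + 12·t^2 + 2·t - 5. De la ecuación de la velocidad v(t) = -18·t^5 - 25·t^4 + 4·t^3 + 12·t^2 + 2·t - 5, sustituimos t = 1 para obtener v = -30.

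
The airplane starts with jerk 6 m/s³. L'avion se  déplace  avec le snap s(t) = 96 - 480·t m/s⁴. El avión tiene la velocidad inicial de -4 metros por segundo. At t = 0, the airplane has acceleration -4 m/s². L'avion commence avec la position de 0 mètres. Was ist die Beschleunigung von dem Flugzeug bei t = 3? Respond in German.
Wir müssen das Integral unserer Gleichung für den Snap s(t) = 96 - 480·t 2-mal finden. Das Integral von dem Snap ist der Ruck. Mit j(0) = 6 erhalten wir j(t) = -240·t^2 + 96·t + 6. Das Integral von dem Ruck ist die Beschleunigung. Mit a(0) = -4 erhalten wir a(t) = -80·t^3 + 48·t^2 + 6·t - 4. Wir haben die Beschleunigung a(t) = -80·t^3 + 48·t^2 + 6·t - 4. Durch Einsetzen von t = 3: a(3) = -1714.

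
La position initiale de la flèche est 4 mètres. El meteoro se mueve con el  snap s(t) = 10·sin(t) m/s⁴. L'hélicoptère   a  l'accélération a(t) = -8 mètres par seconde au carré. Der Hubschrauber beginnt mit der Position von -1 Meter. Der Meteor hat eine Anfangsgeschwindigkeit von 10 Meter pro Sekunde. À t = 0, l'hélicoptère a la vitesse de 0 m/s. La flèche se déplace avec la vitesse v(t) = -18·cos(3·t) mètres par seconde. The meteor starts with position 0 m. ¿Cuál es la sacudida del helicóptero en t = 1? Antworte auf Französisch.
En partant de l'accélération a(t) = -8, nous prenons 1 dérivée. En dérivant l'accélération, nous obtenons le jerk: j(t) = 0. En utilisant j(t) = 0 et en substituant t = 1, nous trouvons j = 0.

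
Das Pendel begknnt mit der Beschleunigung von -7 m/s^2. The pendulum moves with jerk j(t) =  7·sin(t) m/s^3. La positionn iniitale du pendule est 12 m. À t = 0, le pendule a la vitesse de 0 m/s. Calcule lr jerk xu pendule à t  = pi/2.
En utilisant j(t) = 7·sin(t) et en substituant t = pi/2, nous trouvons j = 7.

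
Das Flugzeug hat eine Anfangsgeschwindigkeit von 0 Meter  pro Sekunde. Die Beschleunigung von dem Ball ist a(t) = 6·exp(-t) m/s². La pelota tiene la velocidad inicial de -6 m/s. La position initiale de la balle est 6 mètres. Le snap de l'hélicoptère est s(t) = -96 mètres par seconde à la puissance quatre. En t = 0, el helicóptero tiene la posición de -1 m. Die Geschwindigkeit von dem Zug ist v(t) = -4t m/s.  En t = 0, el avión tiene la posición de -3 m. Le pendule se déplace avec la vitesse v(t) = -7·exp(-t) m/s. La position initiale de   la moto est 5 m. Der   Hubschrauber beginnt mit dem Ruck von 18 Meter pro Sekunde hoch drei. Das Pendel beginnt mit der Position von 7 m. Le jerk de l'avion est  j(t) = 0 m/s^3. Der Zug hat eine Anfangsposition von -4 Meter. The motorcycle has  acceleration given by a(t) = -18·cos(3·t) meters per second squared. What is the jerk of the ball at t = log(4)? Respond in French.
Nous devons dériver notre équation de l'accélération a(t) = 6·exp(-t) 1 fois. En dérivant l'accélération, nous obtenons le jerk: j(t) = -6·exp(-t). De l'équation du jerk j(t) = -6·exp(-t), nous substituons t = log(4) pour obtenir j = -3/2.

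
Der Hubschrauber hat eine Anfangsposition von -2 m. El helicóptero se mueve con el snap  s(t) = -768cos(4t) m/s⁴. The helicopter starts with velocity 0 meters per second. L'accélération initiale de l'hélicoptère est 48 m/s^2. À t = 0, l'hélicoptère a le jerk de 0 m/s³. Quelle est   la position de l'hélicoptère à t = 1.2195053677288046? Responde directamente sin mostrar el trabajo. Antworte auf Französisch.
La position à t = 1.2195053677288046 est x = 0.505371404908966.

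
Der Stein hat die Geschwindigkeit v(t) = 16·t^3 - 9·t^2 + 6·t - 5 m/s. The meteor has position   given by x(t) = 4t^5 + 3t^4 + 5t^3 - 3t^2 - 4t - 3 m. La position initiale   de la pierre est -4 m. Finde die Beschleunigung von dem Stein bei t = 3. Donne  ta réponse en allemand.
Wir müssen unsere Gleichung für die Geschwindigkeit v(t) = 16·t^3 - 9·t^2 + 6·t - 5 1-mal ableiten. Mit d/dt von v(t) finden wir a(t) = 48·t^2 - 18·t + 6. Wir haben die Beschleunigung a(t) = 48·t^2 - 18·t + 6. Durch Einsetzen von t = 3: a(3) = 384.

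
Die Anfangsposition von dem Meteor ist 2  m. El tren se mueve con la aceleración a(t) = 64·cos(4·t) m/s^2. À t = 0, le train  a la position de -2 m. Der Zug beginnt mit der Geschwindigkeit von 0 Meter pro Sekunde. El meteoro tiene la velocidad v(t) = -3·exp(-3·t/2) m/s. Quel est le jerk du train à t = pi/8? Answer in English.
Starting from acceleration a(t) = 64·cos(4·t), we take 1 derivative. Differentiating acceleration, we get jerk: j(t) = -256·sin(4·t). From the given jerk equation j(t) = -256·sin(4·t), we substitute t = pi/8 to get j = -256.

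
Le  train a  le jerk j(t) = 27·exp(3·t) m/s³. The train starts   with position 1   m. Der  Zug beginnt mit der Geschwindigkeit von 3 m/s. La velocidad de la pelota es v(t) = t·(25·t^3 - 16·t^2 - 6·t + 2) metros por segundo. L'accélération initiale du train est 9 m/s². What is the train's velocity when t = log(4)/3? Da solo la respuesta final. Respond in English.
The answer is 12.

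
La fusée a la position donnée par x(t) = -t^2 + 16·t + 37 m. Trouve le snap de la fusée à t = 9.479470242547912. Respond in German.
Wir müssen unsere Gleichung für die Position x(t) = -t^2 + 16·t + 37 4-mal ableiten. Die Ableitung von der Position ergibt die Geschwindigkeit: v(t) = 16 - 2·t. Die Ableitung von der Geschwindigkeit ergibt die Beschleunigung: a(t) = -2. Durch Ableiten von der Beschleunigung erhalten wir den Ruck: j(t) = 0. Durch Ableiten von dem Ruck erhalten wir den Snap: s(t) = 0. Aus der Gleichung für den Snap s(t) = 0, setzen wir t = 9.479470242547912 ein und erhalten s = 0.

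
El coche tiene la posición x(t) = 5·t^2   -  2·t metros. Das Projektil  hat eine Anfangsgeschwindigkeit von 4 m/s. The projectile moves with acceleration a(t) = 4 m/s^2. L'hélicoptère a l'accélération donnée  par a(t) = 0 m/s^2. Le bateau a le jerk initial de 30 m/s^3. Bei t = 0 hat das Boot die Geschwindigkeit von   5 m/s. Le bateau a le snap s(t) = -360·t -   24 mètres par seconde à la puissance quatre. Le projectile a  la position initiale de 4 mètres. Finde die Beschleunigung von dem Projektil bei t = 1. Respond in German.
Wir haben die Beschleunigung a(t) = 4. Durch Einsetzen von t = 1: a(1) = 4.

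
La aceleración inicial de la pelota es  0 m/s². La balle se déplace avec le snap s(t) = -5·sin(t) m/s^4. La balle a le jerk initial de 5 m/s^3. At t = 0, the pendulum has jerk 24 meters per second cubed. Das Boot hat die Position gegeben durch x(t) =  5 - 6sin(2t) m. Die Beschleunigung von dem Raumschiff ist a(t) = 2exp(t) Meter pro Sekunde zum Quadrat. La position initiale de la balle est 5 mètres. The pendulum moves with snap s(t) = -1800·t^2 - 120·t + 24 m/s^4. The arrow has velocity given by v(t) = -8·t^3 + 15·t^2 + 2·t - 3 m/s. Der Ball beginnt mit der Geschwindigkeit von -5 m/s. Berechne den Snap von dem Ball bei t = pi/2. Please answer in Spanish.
Tenemos el snap s(t) = -5·sin(t). Sustituyendo t = pi/2: s(pi/2) = -5.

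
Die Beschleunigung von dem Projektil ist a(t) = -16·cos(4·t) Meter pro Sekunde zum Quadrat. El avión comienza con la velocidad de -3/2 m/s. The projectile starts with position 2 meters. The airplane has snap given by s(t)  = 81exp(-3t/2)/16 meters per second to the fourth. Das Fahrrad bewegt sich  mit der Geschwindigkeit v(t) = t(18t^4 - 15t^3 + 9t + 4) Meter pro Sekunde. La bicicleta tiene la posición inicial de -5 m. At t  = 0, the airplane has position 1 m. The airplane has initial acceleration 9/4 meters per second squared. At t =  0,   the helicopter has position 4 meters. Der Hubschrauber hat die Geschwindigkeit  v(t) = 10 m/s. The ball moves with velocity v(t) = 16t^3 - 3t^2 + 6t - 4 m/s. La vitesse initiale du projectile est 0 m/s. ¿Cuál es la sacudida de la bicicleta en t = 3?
Partiendo de la velocidad v(t) = t·(18·t^4 - 15·t^3 + 9·t + 4), tomamos 2 derivadas. Tomando d/dt de v(t), encontramos a(t) = 18·t^4 - 15·t^3 + t·(72·t^3 - 45·t^2 + 9) + 9·t + 4. Derivando la aceleración, obtenemos la sacudida: j(t) = 144·t^3 - 90·t^2 + t·(216·t^2 - 90·t) + 18. Tenemos la sacudida j(t) = 144·t^3 - 90·t^2 + t·(216·t^2 - 90·t) + 18. Sustituyendo t = 3: j(3) = 8118.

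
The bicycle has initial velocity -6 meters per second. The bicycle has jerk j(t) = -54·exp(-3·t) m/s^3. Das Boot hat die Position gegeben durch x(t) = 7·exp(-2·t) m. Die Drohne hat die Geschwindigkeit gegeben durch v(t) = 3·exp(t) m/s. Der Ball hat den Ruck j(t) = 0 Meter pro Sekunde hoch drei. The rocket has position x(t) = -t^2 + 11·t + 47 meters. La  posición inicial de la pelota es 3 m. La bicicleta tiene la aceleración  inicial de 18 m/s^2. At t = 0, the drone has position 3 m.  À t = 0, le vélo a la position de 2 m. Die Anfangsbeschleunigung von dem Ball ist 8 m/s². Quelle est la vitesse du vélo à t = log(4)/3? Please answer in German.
Wir müssen unsere Gleichung für den Ruck j(t) = -54·exp(-3·t) 2-mal integrieren. Die Stammfunktion von dem Ruck, mit a(0) = 18, ergibt die Beschleunigung: a(t) = 18·exp(-3·t). Durch Integration von der Beschleunigung und Verwendung der Anfangsbedingung v(0) = -6, erhalten wir v(t) = -6·exp(-3·t). Aus der Gleichung für die Geschwindigkeit v(t) = -6·exp(-3·t), setzen wir t = log(4)/3 ein und erhalten v = -3/2.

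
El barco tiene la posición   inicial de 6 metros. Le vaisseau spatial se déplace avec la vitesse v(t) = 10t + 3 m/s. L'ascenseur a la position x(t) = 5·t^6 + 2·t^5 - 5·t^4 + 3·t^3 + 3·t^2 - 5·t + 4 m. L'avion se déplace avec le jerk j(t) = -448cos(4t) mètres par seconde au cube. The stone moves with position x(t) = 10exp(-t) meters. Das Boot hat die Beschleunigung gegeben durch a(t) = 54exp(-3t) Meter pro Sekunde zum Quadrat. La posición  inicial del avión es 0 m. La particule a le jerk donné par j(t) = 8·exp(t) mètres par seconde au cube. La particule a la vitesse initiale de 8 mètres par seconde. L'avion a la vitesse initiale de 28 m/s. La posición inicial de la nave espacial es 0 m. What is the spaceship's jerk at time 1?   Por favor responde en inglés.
To solve this, we need to take 2 derivatives of our velocity equation v(t) = 10·t + 3. Differentiating velocity, we get acceleration: a(t) = 10. The derivative of acceleration gives jerk: j(t) = 0. Using j(t) = 0 and substituting t = 1, we find j = 0.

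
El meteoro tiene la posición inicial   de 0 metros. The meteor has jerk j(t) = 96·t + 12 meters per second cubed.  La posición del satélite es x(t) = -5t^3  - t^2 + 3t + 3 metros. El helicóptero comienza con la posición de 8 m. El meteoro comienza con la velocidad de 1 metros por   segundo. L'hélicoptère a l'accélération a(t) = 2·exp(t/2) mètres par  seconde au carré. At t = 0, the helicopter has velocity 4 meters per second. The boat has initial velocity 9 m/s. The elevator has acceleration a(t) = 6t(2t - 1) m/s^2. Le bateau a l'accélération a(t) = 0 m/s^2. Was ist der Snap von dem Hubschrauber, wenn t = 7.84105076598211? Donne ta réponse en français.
Pour résoudre ceci, nous devons prendre 2 dérivées de notre équation de l'accélération a(t) = 2·exp(t/2). En dérivant l'accélération, nous obtenons le jerk: j(t) = exp(t/2). En prenant d/dt de j(t), nous trouvons s(t) = exp(t/2)/2. Nous avons le snap s(t) = exp(t/2)/2. En substituant t = 7.84105076598211: s(7.84105076598211) = 25.2134656358304.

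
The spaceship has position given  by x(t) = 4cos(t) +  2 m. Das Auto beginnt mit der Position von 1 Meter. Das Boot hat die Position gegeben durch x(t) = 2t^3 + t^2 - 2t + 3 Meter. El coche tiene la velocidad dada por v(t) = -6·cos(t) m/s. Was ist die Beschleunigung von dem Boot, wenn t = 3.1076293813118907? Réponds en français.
Nous devons dériver notre équation de la position x(t) = 2·t^3 + t^2 - 2·t + 3 2 fois. La dérivée de la position donne la vitesse: v(t) = 6·t^2 + 2·t - 2. En prenant d/dt de v(t), nous trouvons a(t) = 12·t + 2. En utilisant a(t) = 12·t + 2 et en substituant t = 3.1076293813118907, nous trouvons a = 39.2915525757427.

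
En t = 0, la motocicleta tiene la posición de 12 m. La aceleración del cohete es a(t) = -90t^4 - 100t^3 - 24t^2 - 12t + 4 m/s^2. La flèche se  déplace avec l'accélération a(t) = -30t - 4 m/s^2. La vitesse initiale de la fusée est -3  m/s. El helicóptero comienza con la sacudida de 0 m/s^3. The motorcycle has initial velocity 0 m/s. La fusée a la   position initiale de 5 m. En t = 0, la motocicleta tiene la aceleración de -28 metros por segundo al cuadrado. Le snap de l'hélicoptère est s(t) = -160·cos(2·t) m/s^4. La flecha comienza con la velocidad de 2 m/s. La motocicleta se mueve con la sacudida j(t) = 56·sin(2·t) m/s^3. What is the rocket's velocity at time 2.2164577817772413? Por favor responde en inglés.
Starting from acceleration a(t) = -90·t^4 - 100·t^3 - 24·t^2 - 12·t + 4, we take 1 integral. Finding the antiderivative of a(t) and using v(0) = -3: v(t) = -18·t^5 - 25·t^4 - 8·t^3 - 6·t^2 + 4·t - 3. Using v(t) = -18·t^5 - 25·t^4 - 8·t^3 - 6·t^2 + 4·t - 3 and substituting t = 2.2164577817772413, we find v = -1676.95702795704.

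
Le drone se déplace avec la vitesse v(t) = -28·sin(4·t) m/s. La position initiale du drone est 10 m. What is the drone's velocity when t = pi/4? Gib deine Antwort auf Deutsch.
Mit v(t) = -28·sin(4·t) und Einsetzen von t = pi/4, finden wir v = 0.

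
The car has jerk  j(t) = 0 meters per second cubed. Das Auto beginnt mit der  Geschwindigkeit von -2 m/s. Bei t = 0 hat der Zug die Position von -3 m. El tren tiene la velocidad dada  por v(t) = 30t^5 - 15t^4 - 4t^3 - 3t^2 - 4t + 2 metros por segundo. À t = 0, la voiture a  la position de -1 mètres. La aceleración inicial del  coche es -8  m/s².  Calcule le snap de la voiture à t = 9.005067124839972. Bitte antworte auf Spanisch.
Debemos derivar nuestra ecuación de la sacudida j(t) = 0 1 vez. Derivando la sacudida, obtenemos el snap: s(t) = 0. De la ecuación del snap s(t) = 0, sustituimos t = 9.005067124839972 para obtener s = 0.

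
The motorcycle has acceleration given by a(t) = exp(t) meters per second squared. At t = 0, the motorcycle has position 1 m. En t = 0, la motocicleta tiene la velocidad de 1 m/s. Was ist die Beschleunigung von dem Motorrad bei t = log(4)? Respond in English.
From the given acceleration equation a(t) = exp(t), we substitute t = log(4) to get a = 4.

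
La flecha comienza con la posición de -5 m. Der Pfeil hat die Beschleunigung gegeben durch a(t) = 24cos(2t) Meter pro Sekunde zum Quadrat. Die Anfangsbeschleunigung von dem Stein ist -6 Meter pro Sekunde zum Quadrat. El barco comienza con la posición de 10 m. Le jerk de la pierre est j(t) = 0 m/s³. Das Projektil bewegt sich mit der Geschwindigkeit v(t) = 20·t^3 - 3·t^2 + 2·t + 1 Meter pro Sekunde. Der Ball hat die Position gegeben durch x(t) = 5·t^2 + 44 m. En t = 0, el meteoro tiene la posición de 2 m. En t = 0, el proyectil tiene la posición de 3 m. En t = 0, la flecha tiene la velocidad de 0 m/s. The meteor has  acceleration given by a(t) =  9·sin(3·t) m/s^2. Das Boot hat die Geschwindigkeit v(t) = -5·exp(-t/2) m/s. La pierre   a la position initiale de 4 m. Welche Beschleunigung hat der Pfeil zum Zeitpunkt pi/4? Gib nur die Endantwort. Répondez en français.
À t = pi/4, a = 0.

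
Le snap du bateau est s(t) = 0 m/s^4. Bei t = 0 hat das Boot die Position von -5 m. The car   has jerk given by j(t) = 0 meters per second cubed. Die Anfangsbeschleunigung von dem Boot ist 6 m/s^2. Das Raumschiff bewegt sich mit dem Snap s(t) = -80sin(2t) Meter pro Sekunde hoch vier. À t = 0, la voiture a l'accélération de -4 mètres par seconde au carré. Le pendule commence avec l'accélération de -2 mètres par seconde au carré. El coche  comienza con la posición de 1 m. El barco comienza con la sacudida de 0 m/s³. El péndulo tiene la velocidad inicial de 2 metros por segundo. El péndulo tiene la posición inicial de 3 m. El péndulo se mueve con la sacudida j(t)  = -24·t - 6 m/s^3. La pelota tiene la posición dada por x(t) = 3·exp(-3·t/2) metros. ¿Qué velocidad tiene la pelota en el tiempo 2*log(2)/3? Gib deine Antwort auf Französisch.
En partant de la position x(t) = 3·exp(-3·t/2), nous prenons 1 dérivée. En dérivant la position, nous obtenons la vitesse: v(t) = -9·exp(-3·t/2)/2. En utilisant v(t) = -9·exp(-3·t/2)/2 et en substituant t = 2*log(2)/3, nous trouvons v = -9/4.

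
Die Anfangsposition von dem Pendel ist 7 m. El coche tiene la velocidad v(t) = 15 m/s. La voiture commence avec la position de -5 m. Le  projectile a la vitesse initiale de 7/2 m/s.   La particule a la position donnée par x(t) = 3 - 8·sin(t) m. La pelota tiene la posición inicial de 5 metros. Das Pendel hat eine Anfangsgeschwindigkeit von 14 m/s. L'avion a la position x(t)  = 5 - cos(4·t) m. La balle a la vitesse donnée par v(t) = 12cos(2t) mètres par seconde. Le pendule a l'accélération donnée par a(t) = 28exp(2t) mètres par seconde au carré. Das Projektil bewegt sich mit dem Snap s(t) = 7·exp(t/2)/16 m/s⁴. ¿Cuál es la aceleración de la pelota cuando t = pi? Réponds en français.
Pour résoudre ceci, nous devons prendre 1 dérivée de notre équation de la vitesse v(t) = 12·cos(2·t). En prenant d/dt de v(t), nous trouvons a(t) = -24·sin(2·t). En utilisant a(t) = -24·sin(2·t) et en substituant t = pi, nous trouvons a = 0.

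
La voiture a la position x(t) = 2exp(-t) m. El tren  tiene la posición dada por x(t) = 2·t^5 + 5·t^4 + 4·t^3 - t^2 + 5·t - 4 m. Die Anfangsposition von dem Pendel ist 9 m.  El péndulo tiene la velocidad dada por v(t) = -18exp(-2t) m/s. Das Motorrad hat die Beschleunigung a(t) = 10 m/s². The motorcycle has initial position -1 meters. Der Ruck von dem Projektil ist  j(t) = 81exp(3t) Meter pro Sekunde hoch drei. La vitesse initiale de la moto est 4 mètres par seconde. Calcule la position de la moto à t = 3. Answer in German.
Ausgehend von der Beschleunigung a(t) = 10, nehmen wir 2 Integrale. Das Integral von der Beschleunigung ist die Geschwindigkeit. Mit v(0) = 4 erhalten wir v(t) = 10·t + 4. Mit ∫v(t)dt und Anwendung von x(0) = -1, finden wir x(t) = 5·t^2 + 4·t - 1. Aus der Gleichung für die Position x(t) = 5·t^2 + 4·t - 1, setzen wir t = 3 ein und erhalten x = 56.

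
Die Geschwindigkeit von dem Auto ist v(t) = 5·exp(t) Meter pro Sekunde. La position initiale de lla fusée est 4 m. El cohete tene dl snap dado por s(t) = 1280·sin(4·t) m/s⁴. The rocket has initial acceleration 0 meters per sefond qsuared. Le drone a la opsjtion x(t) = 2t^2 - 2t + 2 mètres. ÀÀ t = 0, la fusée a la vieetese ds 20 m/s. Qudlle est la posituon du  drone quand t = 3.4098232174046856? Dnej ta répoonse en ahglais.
We have position x(t) = 2·t^2 - 2·t + 2. Substituting t = 3.4098232174046856: x(3.4098232174046856) = 18.4341423130947.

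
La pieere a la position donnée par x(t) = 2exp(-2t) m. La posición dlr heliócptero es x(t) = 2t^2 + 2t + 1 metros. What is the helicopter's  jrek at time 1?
Starting from position x(t) = 2·t^2 + 2·t + 1, we take 3 derivatives. Differentiating position, we get velocity: v(t) = 4·t + 2. Taking d/dt of v(t), we find a(t) = 4. The derivative of acceleration gives jerk: j(t) = 0. From the given jerk equation j(t) = 0, we substitute t = 1 to get j = 0.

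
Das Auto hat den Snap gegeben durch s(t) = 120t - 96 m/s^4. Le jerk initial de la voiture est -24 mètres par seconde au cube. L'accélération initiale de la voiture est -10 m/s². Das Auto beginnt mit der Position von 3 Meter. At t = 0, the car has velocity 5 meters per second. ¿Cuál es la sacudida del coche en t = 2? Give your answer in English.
We must find the antiderivative of our snap equation s(t) = 120·t - 96 1 time. The integral of snap, with j(0) = -24, gives jerk: j(t) = 60·t^2 - 96·t - 24. We have jerk j(t) = 60·t^2 - 96·t - 24. Substituting t = 2: j(2) = 24.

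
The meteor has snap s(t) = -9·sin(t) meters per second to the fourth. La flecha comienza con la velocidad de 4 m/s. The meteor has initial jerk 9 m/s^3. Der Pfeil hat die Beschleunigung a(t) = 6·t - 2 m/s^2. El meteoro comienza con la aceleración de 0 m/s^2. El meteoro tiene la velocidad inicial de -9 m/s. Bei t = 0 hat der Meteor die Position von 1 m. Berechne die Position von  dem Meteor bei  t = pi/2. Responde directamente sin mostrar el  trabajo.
Die Antwort ist -8.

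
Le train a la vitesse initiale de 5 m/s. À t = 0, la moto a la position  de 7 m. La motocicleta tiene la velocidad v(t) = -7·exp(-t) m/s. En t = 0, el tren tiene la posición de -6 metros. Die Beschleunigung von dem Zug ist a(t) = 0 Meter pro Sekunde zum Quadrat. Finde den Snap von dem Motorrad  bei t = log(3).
Ausgehend von der Geschwindigkeit v(t) = -7·exp(-t), nehmen wir 3 Ableitungen. Durch Ableiten von der Geschwindigkeit erhalten wir die Beschleunigung: a(t) = 7·exp(-t). Mit d/dt von a(t) finden wir j(t) = -7·exp(-t). Durch Ableiten von dem Ruck erhalten wir den Snap: s(t) = 7·exp(-t). Wir haben den Snap s(t) = 7·exp(-t). Durch Einsetzen von t = log(3): s(log(3)) = 7/3.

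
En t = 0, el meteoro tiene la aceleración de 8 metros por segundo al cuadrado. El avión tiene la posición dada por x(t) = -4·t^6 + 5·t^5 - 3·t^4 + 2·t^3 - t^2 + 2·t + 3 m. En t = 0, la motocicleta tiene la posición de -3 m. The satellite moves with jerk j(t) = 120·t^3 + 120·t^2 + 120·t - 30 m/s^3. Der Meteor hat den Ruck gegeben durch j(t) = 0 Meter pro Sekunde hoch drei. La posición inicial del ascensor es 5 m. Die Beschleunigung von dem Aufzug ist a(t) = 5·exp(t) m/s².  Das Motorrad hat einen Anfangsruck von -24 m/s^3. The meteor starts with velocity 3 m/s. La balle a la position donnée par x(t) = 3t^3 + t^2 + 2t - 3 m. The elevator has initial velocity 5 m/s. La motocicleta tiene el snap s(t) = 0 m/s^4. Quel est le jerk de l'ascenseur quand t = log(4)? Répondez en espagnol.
Para resolver esto, necesitamos tomar 1 derivada de nuestra ecuación de la aceleración a(t) = 5·exp(t). Tomando d/dt de a(t), encontramos j(t) = 5·exp(t). Tenemos la sacudida j(t) = 5·exp(t). Sustituyendo t = log(4): j(log(4)) = 20.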